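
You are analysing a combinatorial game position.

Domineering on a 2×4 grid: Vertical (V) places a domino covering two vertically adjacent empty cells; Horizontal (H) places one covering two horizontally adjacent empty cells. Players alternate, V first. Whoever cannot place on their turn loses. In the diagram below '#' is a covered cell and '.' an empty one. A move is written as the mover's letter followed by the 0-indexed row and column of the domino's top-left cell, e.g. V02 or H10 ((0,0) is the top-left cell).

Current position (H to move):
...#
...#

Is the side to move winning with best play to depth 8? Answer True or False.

H winning at [...#/...#]: True

[...#/...#] H move#1: H00:+1/##.#/...#*, H01:+1/.###/...#, H10:+1/...#/##.#, H11:+1/...#/.###
[##.#/...#] V move#2: V02:-1/####/..##*
[####/..##] H move#3: H10:+1/####/####*
[####/####] end (terminal -1, V#4); searched ...#/...# to 8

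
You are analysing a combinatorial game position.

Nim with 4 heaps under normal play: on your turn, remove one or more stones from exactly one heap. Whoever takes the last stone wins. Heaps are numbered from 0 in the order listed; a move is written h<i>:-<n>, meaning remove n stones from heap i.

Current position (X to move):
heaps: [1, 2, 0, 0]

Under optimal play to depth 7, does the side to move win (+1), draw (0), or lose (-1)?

ply 1, X at (1,2,0,0) | h0:-1=-1→(0,2,0,0); h1:-1=+1→(1,1,0,0)*; h1:-2=-1→(1,0,0,0)
ply 2, O at (1,1,0,0) | h0:-1=-1→(0,1,0,0)*; h1:-1=-1→(1,0,0,0)
ply 3, X at (0,1,0,0) | h1:-1=+1→(0,0,0,0)*
ply 4: (0,0,0,0) is terminal -1 (O); from (1,2,0,0) depth 7

value((1,2,0,0), X) = +1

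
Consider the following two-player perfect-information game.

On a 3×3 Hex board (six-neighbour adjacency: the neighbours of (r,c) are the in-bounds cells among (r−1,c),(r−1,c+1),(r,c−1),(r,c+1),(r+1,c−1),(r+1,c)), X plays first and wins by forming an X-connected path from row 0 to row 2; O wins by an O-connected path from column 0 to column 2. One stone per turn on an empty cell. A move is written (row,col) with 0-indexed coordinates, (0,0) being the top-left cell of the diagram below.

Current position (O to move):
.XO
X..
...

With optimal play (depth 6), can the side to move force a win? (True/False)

p1 O@[.XO/X../...]: (0,0)[OXO/X../...]-1 (1,1)[.XO/XO./...]-1 (1,2)[.XO/X.O/...]-1 (2,0)[.XO/X../O..]+1* (2,1)[.XO/X../.O.]-1 (2,2)[.XO/X../..O]-1
p2 X@[.XO/X../O..]: (0,0)[XXO/X../O..]-1* (1,1)[.XO/XX./O..]-1 (1,2)[.XO/X.X/O..]-1 (2,1)[.XO/X../OX.]-1 (2,2)[.XO/X../O.X]-1
p3 O@[XXO/X../O..]: (1,1)[XXO/XO./O..]+1* (1,2)[XXO/X.O/O..]+1 (2,1)[XXO/X../OO.]+1 (2,2)[XXO/X../O.O]+1
p4 X@[XXO/XO./O..] terminal -1; root [.XO/X../...] d6

O winning at [.XO/X../...]: True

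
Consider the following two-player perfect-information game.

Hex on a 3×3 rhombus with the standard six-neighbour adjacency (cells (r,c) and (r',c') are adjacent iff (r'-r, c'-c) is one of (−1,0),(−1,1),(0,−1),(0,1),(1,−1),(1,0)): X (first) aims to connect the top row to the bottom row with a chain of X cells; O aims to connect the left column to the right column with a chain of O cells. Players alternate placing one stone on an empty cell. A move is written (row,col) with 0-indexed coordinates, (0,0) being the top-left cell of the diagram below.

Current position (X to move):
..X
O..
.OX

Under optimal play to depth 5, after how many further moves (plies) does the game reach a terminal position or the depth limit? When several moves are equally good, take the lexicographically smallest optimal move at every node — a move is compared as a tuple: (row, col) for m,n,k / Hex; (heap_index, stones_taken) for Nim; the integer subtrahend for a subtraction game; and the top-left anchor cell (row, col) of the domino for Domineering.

PV length from [..X/O../.OX]: 5 plies

p1 X@[..X/O../.OX]: (0,0)[X.X/O../.OX]-1 (0,1)[.XX/O../.OX]-1 (1,1)[..X/OX./.OX]+1* (1,2)[..X/O.X/.OX]+1 (2,0)[..X/O../XOX]+1
p2 O@[..X/OX./.OX]: (0,0)[O.X/OX./.OX]-1* (0,1)[.OX/OX./.OX]-1 (1,2)[..X/OXO/.OX]-1 (2,0)[..X/OX./OOX]-1
p3 X@[O.X/OX./.OX]: (0,1)[OXX/OX./.OX]+1* (1,2)[O.X/OXX/.OX]+1 (2,0)[O.X/OX./XOX]+1
p4 O@[OXX/OX./.OX]: (1,2)[OXX/OXO/.OX]-1* (2,0)[OXX/OX./OOX]-1
p5 X@[OXX/OXO/.OX]: (2,0)[OXX/OXO/XOX]+1*
p6 O@[OXX/OXO/XOX] terminal -1; root [..X/O../.OX] d5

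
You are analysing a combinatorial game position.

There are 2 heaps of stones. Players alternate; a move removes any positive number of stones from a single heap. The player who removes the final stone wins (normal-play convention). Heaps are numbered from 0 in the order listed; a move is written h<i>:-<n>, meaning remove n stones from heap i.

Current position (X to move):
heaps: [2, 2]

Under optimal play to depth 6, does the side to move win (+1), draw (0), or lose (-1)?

value((2,2), X) = -1

[(2,2)] X move#1: h0:-1:-1/(1,2)*, h0:-2:-1/(0,2), h1:-1:-1/(2,1), h1:-2:-1/(2,0)
[(1,2)] O move#2: h0:-1:-1/(0,2), h1:-1:+1/(1,1)*, h1:-2:-1/(1,0)
[(1,1)] X move#3: h0:-1:-1/(0,1)*, h1:-1:-1/(1,0)
[(0,1)] O move#4: h1:-1:+1/(0,0)*
[(0,0)] end (terminal -1, X#5); searched (2,2) to 6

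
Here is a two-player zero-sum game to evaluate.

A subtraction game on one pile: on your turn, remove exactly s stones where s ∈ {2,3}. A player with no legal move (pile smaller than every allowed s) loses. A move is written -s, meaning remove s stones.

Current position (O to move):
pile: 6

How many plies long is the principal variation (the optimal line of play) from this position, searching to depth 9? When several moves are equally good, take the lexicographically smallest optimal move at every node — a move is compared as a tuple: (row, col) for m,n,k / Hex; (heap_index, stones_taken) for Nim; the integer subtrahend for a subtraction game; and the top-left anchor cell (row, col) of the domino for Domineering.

PV length from [6]: 2 plies

p1 O@[6]: -2[4]-1* -3[3]-1
p2 X@[4]: -2[2]-1 -3[1]+1*
p3 O@[1] terminal -1; root [6] d9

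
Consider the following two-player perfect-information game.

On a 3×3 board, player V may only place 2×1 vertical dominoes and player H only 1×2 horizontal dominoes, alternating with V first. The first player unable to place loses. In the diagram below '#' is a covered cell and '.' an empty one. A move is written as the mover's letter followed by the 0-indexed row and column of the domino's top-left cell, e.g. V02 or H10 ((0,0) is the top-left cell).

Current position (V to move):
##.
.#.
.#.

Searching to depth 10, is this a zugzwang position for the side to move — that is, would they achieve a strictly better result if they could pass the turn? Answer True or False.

zugzwang(##./.#./.#., V) = False

ply 1, V at ##./.#./.#. | V02=+1→###/.##/.#.*; V10=+1→##./##./##.; V12=+1→##./.##/.##
ply 2: ###/.##/.#. is terminal -1 (H); from ##./.#./.#. depth 10
pass branch (H moves first from the same position):
  | ply 1: ##./.#./.#. is terminal -1 (H); from ##./.#./.#. depth 10
V moving scores +1; V passing scores +1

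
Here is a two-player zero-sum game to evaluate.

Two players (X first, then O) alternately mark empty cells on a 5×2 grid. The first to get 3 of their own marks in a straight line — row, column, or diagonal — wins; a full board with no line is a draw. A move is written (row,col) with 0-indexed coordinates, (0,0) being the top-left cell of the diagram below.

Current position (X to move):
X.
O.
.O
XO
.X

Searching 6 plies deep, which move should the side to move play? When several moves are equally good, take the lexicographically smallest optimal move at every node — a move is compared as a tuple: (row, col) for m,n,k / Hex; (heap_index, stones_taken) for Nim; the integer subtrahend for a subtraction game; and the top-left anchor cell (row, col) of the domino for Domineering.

[X./O./.O/XO/.X] X move#1: (0,1):-1/XX/O./.O/XO/.X, (1,1):+0/X./OX/.O/XO/.X*, (2,0):-1/X./O./XO/XO/.X, (4,0):-1/X./O./.O/XO/XX
[X./OX/.O/XO/.X] O move#2: (0,1):+0/XO/OX/.O/XO/.X*, (2,0):+0/X./OX/OO/XO/.X, (4,0):+0/X./OX/.O/XO/OX
[XO/OX/.O/XO/.X] X move#3: (2,0):+0/XO/OX/XO/XO/.X*, (4,0):+0/XO/OX/.O/XO/XX
[XO/OX/XO/XO/.X] O move#4: (4,0):+0/XO/OX/XO/XO/OX*
[XO/OX/XO/XO/OX] end (terminal +0, X#5); searched X./O./.O/XO/.X to 6

X's best at [X./O./.O/XO/.X]: (1,1)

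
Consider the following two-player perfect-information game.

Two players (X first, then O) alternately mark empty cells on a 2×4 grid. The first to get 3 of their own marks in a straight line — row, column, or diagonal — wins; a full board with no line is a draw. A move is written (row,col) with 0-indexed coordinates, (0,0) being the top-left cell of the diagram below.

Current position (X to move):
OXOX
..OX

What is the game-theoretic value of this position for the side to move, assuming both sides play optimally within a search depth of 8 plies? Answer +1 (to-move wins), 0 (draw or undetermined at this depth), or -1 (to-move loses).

p1 X@[OXOX/..OX]: (1,0)[OXOX/X.OX]+0* (1,1)[OXOX/.XOX]+0
p2 O@[OXOX/X.OX]: (1,1)[OXOX/XOOX]+0*
p3 X@[OXOX/XOOX] terminal +0; root [OXOX/..OX] d8

value(OXOX/..OX, X) = 0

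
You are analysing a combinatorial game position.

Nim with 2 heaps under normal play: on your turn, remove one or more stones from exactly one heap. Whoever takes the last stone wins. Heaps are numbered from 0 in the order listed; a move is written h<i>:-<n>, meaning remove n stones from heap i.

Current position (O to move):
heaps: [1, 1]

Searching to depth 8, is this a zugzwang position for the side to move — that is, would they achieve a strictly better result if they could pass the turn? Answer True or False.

zugzwang((1,1), O) = True

p1 O@[(1,1)]: h0:-1[(0,1)]-1* h1:-1[(1,0)]-1
p2 X@[(0,1)]: h1:-1[(0,0)]+1*
p3 O@[(0,0)] terminal -1; root [(1,1)] d8
suppose O passes — search the same position with X to move:
pass> p1 X@[(1,1)]: h0:-1[(0,1)]-1* h1:-1[(1,0)]-1
pass> p2 O@[(0,1)]: h1:-1[(0,0)]+1*
pass> p3 X@[(0,0)] terminal -1; root [(1,1)] d8
for O: play -1, pass +1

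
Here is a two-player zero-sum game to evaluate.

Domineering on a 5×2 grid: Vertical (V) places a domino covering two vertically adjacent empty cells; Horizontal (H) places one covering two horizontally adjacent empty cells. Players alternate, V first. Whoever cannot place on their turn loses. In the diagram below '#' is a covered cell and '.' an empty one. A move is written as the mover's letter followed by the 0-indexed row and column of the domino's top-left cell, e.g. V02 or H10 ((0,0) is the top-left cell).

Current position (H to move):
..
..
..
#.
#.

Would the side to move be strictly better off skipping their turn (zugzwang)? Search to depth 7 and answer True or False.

[../../../#./#.] H move#1: H00:-1/##/../../#./#., H10:+1/../##/../#./#.*, H20:-1/../../##/#./#.
[../##/../#./#.] V move#2: V21:-1/../##/.#/##/#.*, V31:-1/../##/../##/##
[../##/.#/##/#.] H move#3: H00:+1/##/##/.#/##/#.*
[##/##/.#/##/#.] end (terminal -1, V#4); searched ../../../#./#. to 7
suppose H passes — search the same position with V to move:
pass> [../../../#./#.] V move#1: V00:+1/#./#./../#./#.*, V01:+1/.#/.#/../#./#., V10:+1/../#./#./#./#., V11:+1/../.#/.#/#./#., V21:-1/../../.#/##/#., V31:-1/../../../##/##
pass> [#./#./../#./#.] H move#2: H20:-1/#./#./##/#./#.*
pass> [#./#./##/#./#.] V move#3: V01:+1/##/##/##/#./#.*, V31:+1/#./#./##/##/##
pass> [##/##/##/#./#.] end (terminal -1, H#4); searched ../../../#./#. to 7
for H: play +1, pass -1

zugzwang(../../../#./#., H) = False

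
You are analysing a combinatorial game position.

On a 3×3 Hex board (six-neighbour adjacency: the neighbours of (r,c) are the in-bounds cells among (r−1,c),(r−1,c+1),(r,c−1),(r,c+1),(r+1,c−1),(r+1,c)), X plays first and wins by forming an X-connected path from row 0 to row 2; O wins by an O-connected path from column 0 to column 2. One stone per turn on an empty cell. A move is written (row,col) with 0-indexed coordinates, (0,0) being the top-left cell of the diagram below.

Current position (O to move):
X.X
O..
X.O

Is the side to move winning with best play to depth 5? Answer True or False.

O winning at [X.X/O../X.O]: True

ply 1, O at X.X/O../X.O | (0,1)=-1→XOX/O../X.O; (1,1)=+1→X.X/OO./X.O*; (1,2)=-1→X.X/O.O/X.O; (2,1)=-1→X.X/O../XOO
ply 2, X at X.X/OO./X.O | (0,1)=-1→XXX/OO./X.O*; (1,2)=-1→X.X/OOX/X.O; (2,1)=-1→X.X/OO./XXO
ply 3, O at XXX/OO./X.O | (1,2)=+1→XXX/OOO/X.O*; (2,1)=+1→XXX/OO./XOO
ply 4: XXX/OOO/X.O is terminal -1 (X); from X.X/O../X.O depth 5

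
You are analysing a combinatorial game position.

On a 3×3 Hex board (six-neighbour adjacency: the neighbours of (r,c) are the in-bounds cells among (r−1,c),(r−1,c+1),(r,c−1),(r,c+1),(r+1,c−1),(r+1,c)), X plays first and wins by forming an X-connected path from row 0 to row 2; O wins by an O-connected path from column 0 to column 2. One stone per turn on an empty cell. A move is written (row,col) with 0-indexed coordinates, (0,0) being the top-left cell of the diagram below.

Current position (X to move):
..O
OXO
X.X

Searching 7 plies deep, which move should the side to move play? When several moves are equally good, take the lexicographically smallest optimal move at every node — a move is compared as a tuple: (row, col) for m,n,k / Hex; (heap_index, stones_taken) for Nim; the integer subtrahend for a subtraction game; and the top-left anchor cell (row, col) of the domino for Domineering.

X's best at [..O/OXO/X.X]: (0,1)

[..O/OXO/X.X] X move#1: (0,0):-1/X.O/OXO/X.X, (0,1):+1/.XO/OXO/X.X*, (2,1):-1/..O/OXO/XXX
[.XO/OXO/X.X] end (terminal -1, O#2); searched ..O/OXO/X.X to 7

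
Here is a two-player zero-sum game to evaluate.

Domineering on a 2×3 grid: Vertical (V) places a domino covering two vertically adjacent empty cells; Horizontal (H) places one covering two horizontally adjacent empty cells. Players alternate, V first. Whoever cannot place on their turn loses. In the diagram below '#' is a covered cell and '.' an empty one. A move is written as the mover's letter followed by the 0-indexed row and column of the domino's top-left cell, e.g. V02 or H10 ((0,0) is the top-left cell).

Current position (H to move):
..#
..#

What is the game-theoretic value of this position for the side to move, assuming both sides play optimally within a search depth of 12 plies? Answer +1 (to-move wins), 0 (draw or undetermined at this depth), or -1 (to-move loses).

[..#/..#] H move#1: H00:+1/###/..#*, H10:+1/..#/###
[###/..#] end (terminal -1, V#2); searched ..#/..# to 12

value(..#/..#, H) = +1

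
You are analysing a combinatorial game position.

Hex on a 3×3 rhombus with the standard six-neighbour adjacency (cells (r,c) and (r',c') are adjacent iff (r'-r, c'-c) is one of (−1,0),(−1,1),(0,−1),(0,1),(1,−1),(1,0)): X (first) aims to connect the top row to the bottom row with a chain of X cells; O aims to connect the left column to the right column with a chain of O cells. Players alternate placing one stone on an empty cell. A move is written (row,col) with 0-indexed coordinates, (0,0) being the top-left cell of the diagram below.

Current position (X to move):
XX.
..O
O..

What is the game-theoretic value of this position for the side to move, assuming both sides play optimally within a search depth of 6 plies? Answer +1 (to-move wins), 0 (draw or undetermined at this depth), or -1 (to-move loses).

value(XX./..O/O.., X) = -1

ply 1, X at XX./..O/O.. | (0,2)=-1→XXX/..O/O..*; (1,0)=-1→XX./X.O/O..; (1,1)=-1→XX./.XO/O..; (2,1)=-1→XX./..O/OX.; (2,2)=-1→XX./..O/O.X
ply 2, O at XXX/..O/O.. | (1,0)=+1→XXX/O.O/O..*; (1,1)=+1→XXX/.OO/O..; (2,1)=+1→XXX/..O/OO.; (2,2)=+1→XXX/..O/O.O
ply 3, X at XXX/O.O/O.. | (1,1)=-1→XXX/OXO/O..*; (2,1)=-1→XXX/O.O/OX.; (2,2)=-1→XXX/O.O/O.X
ply 4, O at XXX/OXO/O.. | (2,1)=+1→XXX/OXO/OO.*; (2,2)=-1→XXX/OXO/O.O
ply 5: XXX/OXO/OO. is terminal -1 (X); from XX./..O/O.. depth 6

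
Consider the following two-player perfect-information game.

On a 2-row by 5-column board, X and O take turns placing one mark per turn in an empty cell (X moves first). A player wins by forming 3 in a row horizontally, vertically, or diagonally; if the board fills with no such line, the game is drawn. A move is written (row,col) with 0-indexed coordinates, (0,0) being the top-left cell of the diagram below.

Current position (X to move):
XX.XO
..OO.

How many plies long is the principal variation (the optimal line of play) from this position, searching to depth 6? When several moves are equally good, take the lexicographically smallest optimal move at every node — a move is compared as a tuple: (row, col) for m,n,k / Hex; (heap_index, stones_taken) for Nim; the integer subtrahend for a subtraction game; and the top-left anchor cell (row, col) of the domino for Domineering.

PV length from [XX.XO/..OO.]: 1 ply

[XX.XO/..OO.] X move#1: (0,2):+1/XXXXO/..OO.*, (1,0):-1/XX.XO/X.OO., (1,1):-1/XX.XO/.XOO., (1,4):-1/XX.XO/..OOX
[XXXXO/..OO.] end (terminal -1, O#2); searched XX.XO/..OO. to 6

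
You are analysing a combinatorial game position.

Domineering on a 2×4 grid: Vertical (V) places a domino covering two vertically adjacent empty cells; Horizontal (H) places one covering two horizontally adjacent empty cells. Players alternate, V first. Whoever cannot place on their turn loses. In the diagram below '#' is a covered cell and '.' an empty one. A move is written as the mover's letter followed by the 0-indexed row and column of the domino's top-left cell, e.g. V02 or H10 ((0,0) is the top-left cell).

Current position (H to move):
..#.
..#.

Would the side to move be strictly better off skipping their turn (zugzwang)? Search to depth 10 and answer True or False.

ply 1, H at ..#./..#. | H00=+1→###./..#.*; H10=+1→..#./###.
ply 2, V at ###./..#. | V03=-1→####/..##*
ply 3, H at ####/..## | H10=+1→####/####*
ply 4: ####/#### is terminal -1 (V); from ..#./..#. depth 10
if H skipped the turn, V would face:
~ ply 1, V at ..#./..#. | V00=+1→#.#./#.#.*; V01=+1→.##./.##.; V03=-1→..##/..##
~ ply 2: #.#./#.#. is terminal -1 (H); from ..#./..#. depth 10
compare (H): move=+1 vs pass=-1

zugzwang(..#./..#., H) = False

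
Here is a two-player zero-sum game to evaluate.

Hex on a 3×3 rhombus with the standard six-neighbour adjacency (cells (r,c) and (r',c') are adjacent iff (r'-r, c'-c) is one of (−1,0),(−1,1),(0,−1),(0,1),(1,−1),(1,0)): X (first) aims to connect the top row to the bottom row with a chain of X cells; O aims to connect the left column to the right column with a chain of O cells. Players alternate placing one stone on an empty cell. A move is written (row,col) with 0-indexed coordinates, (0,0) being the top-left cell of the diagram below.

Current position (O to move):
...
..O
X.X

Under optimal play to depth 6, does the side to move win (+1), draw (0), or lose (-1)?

[.../..O/X.X] O move#1: (0,0):-1/O../..O/X.X, (0,1):+1/.O./..O/X.X*, (0,2):-1/..O/..O/X.X, (1,0):-1/.../O.O/X.X, (1,1):-1/.../.OO/X.X, (2,1):-1/.../..O/XOX
[.O./..O/X.X] X move#2: (0,0):-1/XO./..O/X.X*, (0,2):-1/.OX/..O/X.X, (1,0):-1/.O./X.O/X.X, (1,1):-1/.O./.XO/X.X, (2,1):-1/.O./..O/XXX
[XO./..O/X.X] O move#3: (0,2):-1/XOO/..O/X.X, (1,0):+1/XO./O.O/X.X*, (1,1):-1/XO./.OO/X.X, (2,1):-1/XO./..O/XOX
[XO./O.O/X.X] X move#4: (0,2):-1/XOX/O.O/X.X*, (1,1):-1/XO./OXO/X.X, (2,1):-1/XO./O.O/XXX
[XOX/O.O/X.X] O move#5: (1,1):+1/XOX/OOO/X.X*, (2,1):-1/XOX/O.O/XOX
[XOX/OOO/X.X] end (terminal -1, X#6); searched .../..O/X.X to 6

value(.../..O/X.X, O) = +1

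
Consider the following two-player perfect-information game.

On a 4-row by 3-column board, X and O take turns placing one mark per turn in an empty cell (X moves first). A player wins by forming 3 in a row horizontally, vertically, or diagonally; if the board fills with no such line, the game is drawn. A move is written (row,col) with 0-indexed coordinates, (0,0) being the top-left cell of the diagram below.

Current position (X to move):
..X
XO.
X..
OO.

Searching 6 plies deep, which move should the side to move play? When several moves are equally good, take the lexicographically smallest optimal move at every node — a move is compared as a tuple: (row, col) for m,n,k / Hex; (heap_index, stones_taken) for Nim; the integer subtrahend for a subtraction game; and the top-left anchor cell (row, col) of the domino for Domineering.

[..X/XO./X../OO.] X move#1: (0,0):+1/X.X/XO./X../OO.*, (0,1):-1/.XX/XO./X../OO., (1,2):-1/..X/XOX/X../OO., (2,1):-1/..X/XO./XX./OO., (2,2):-1/..X/XO./X.X/OO., (3,2):-1/..X/XO./X../OOX
[X.X/XO./X../OO.] end (terminal -1, O#2); searched ..X/XO./X../OO. to 6

X's best at [..X/XO./X../OO.]: (0,0)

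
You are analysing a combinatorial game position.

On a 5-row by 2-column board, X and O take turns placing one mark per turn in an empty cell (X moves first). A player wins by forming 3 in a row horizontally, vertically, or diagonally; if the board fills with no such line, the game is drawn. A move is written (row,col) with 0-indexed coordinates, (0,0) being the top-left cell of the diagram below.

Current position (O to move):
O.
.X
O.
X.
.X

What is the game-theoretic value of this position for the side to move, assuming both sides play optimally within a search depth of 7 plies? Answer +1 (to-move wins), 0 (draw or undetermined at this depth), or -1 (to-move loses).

value(O./.X/O./X./.X, O) = +1

p1 O@[O./.X/O./X./.X]: (0,1)[OO/.X/O./X./.X]+0 (1,0)[O./OX/O./X./.X]+1* (2,1)[O./.X/OO/X./.X]+0 (3,1)[O./.X/O./XO/.X]+0 (4,0)[O./.X/O./X./OX]+0
p2 X@[O./OX/O./X./.X] terminal -1; root [O./.X/O./X./.X] d7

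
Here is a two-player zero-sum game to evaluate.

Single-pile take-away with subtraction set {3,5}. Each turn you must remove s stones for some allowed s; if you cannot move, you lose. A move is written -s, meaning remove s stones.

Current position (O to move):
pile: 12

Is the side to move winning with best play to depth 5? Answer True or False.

[12] O move#1: -3:+1/9*, -5:-1/7
[9] X move#2: -3:-1/6*, -5:-1/4
[6] O move#3: -3:-1/3, -5:+1/1*
[1] end (terminal -1, X#4); searched 12 to 5

O winning at [12]: True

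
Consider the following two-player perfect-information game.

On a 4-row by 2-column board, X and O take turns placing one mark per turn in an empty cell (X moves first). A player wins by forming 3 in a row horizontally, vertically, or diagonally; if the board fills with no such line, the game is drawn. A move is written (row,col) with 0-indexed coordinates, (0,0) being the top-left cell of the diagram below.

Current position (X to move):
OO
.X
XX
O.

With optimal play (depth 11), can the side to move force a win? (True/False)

X winning at [OO/.X/XX/O.]: True

p1 X@[OO/.X/XX/O.]: (1,0)[OO/XX/XX/O.]+0 (3,1)[OO/.X/XX/OX]+1*
p2 O@[OO/.X/XX/OX] terminal -1; root [OO/.X/XX/O.] d11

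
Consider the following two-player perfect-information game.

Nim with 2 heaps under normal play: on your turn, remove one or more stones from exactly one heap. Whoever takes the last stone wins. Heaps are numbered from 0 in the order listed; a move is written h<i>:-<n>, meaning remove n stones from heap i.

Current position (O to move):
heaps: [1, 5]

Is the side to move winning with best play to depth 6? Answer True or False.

O winning at [(1,5)]: True

p1 O@[(1,5)]: h0:-1[(0,5)]-1 h1:-1[(1,4)]-1 h1:-2[(1,3)]-1 h1:-3[(1,2)]-1 h1:-4[(1,1)]+1* h1:-5[(1,0)]-1
p2 X@[(1,1)]: h0:-1[(0,1)]-1* h1:-1[(1,0)]-1
p3 O@[(0,1)]: h1:-1[(0,0)]+1*
p4 X@[(0,0)] terminal -1; root [(1,5)] d6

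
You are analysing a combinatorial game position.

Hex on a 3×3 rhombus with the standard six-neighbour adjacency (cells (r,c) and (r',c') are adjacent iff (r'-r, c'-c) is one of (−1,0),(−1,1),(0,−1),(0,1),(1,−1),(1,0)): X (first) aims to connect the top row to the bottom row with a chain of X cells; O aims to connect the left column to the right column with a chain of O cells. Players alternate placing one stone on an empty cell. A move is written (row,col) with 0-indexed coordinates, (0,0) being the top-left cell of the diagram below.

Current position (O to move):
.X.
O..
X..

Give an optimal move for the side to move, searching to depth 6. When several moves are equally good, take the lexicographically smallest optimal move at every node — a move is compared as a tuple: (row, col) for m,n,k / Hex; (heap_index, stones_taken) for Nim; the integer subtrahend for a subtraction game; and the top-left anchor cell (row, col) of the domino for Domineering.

O's best at [.X./O../X..]: (1,1)

ply 1, O at .X./O../X.. | (0,0)=-1→OX./O../X..; (0,2)=-1→.XO/O../X..; (1,1)=+1→.X./OO./X..*; (1,2)=-1→.X./O.O/X..; (2,1)=-1→.X./O../XO.; (2,2)=-1→.X./O../X.O
ply 2, X at .X./OO./X.. | (0,0)=-1→XX./OO./X..*; (0,2)=-1→.XX/OO./X..; (1,2)=-1→.X./OOX/X..; (2,1)=-1→.X./OO./XX.; (2,2)=-1→.X./OO./X.X
ply 3, O at XX./OO./X.. | (0,2)=+1→XXO/OO./X..*; (1,2)=+1→XX./OOO/X..; (2,1)=+1→XX./OO./XO.; (2,2)=+1→XX./OO./X.O
ply 4: XXO/OO./X.. is terminal -1 (X); from .X./O../X.. depth 6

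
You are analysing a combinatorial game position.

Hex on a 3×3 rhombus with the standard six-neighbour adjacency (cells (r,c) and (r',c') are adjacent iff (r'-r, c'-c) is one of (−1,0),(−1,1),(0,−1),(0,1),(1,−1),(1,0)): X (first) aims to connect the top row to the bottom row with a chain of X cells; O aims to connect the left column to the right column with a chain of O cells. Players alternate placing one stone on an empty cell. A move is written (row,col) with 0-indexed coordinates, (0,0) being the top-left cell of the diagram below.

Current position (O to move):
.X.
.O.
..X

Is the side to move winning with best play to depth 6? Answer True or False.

O winning at [.X./.O./..X]: True

[.X./.O./..X] O move#1: (0,0):+1/OX./.O./..X*, (0,2):+1/.XO/.O./..X, (1,0):+1/.X./OO./..X, (1,2):+1/.X./.OO/..X, (2,0):+1/.X./.O./O.X, (2,1):+1/.X./.O./.OX
[OX./.O./..X] X move#2: (0,2):-1/OXX/.O./..X*, (1,0):-1/OX./XO./..X, (1,2):-1/OX./.OX/..X, (2,0):-1/OX./.O./X.X, (2,1):-1/OX./.O./.XX
[OXX/.O./..X] O move#3: (1,0):-1/OXX/OO./..X, (1,2):+1/OXX/.OO/..X*, (2,0):-1/OXX/.O./O.X, (2,1):-1/OXX/.O./.OX
[OXX/.OO/..X] X move#4: (1,0):-1/OXX/XOO/..X*, (2,0):-1/OXX/.OO/X.X, (2,1):-1/OXX/.OO/.XX
[OXX/XOO/..X] O move#5: (2,0):+1/OXX/XOO/O.X*, (2,1):-1/OXX/XOO/.OX
[OXX/XOO/O.X] end (terminal -1, X#6); searched .X./.O./..X to 6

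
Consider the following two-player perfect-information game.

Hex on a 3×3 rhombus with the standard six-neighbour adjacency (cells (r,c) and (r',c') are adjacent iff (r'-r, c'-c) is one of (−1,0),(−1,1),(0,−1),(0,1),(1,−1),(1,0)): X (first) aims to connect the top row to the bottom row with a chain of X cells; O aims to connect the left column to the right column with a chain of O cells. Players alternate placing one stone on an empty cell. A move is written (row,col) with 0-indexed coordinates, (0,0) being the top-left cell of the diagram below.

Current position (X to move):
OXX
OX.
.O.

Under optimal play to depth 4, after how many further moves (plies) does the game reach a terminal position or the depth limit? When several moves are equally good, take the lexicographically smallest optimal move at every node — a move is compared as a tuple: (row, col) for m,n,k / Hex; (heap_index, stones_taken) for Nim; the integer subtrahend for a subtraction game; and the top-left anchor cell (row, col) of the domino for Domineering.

PV length from [OXX/OX./.O.]: 3 plies

ply 1, X at OXX/OX./.O. | (1,2)=+1→OXX/OXX/.O.*; (2,0)=+1→OXX/OX./XO.; (2,2)=+1→OXX/OX./.OX
ply 2, O at OXX/OXX/.O. | (2,0)=-1→OXX/OXX/OO.*; (2,2)=-1→OXX/OXX/.OO
ply 3, X at OXX/OXX/OO. | (2,2)=+1→OXX/OXX/OOX*
ply 4: OXX/OXX/OOX is terminal -1 (O); from OXX/OX./.O. depth 4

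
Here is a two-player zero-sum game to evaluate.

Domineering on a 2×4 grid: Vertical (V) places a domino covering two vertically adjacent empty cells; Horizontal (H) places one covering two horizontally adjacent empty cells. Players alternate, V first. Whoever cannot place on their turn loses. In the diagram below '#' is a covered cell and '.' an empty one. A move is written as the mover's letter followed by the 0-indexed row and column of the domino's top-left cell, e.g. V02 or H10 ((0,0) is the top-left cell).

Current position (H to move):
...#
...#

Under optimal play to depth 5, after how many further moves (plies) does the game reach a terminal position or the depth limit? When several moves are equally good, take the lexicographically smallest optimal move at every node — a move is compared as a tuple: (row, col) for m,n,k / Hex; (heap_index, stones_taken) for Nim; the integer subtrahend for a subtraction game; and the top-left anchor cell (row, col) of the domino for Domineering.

[...#/...#] H move#1: H00:+1/##.#/...#*, H01:+1/.###/...#, H10:+1/...#/##.#, H11:+1/...#/.###
[##.#/...#] V move#2: V02:-1/####/..##*
[####/..##] H move#3: H10:+1/####/####*
[####/####] end (terminal -1, V#4); searched ...#/...# to 5

PV length from [...#/...#]: 3 plies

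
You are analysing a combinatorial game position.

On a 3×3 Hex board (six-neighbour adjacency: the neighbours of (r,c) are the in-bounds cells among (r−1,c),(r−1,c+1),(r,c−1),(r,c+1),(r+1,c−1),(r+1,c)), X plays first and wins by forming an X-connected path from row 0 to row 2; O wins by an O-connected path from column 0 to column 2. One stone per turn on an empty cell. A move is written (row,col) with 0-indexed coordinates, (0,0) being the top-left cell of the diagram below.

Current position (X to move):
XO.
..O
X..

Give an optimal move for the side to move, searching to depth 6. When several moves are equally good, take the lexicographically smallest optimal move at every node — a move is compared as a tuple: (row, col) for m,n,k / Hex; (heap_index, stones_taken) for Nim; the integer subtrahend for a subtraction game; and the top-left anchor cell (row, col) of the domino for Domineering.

X's best at [XO./..O/X..]: (0,2)

p1 X@[XO./..O/X..]: (0,2)[XOX/..O/X..]+1* (1,0)[XO./X.O/X..]+1 (1,1)[XO./.XO/X..]+1 (2,1)[XO./..O/XX.]-1 (2,2)[XO./..O/X.X]-1
p2 O@[XOX/..O/X..]: (1,0)[XOX/O.O/X..]-1* (1,1)[XOX/.OO/X..]-1 (2,1)[XOX/..O/XO.]-1 (2,2)[XOX/..O/X.O]-1
p3 X@[XOX/O.O/X..]: (1,1)[XOX/OXO/X..]+1* (2,1)[XOX/O.O/XX.]-1 (2,2)[XOX/O.O/X.X]-1
p4 O@[XOX/OXO/X..] terminal -1; root [XO./..O/X..] d6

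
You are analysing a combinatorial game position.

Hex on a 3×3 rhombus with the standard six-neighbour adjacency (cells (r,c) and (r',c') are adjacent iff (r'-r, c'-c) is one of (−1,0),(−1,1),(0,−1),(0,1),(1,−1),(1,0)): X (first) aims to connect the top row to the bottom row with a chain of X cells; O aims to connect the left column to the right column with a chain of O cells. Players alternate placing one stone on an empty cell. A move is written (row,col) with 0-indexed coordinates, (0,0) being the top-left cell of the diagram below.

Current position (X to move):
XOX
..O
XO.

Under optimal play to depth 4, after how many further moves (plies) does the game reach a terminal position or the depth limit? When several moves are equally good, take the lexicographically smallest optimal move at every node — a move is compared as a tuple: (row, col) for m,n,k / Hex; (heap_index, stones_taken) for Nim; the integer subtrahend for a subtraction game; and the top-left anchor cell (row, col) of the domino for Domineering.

PV length from [XOX/..O/XO.]: 1 ply

ply 1, X at XOX/..O/XO. | (1,0)=+1→XOX/X.O/XO.*; (1,1)=+1→XOX/.XO/XO.; (2,2)=+1→XOX/..O/XOX
ply 2: XOX/X.O/XO. is terminal -1 (O); from XOX/..O/XO. depth 4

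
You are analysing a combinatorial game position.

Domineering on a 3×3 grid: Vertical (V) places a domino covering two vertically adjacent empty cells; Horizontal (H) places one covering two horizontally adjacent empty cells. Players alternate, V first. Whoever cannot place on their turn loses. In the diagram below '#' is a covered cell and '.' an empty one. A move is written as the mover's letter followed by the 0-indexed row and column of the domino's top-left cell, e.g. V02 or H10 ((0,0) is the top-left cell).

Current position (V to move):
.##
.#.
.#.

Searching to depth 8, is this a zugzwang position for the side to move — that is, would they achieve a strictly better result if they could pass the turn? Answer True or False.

ply 1, V at .##/.#./.#. | V00=+1→###/##./.#.*; V10=+1→.##/##./##.; V12=+1→.##/.##/.##
ply 2: ###/##./.#. is terminal -1 (H); from .##/.#./.#. depth 8
suppose V passes — search the same position with H to move:
pass> ply 1: .##/.#./.#. is terminal -1 (H); from .##/.#./.#. depth 8
for V: play +1, pass +1

zugzwang(.##/.#./.#., V) = False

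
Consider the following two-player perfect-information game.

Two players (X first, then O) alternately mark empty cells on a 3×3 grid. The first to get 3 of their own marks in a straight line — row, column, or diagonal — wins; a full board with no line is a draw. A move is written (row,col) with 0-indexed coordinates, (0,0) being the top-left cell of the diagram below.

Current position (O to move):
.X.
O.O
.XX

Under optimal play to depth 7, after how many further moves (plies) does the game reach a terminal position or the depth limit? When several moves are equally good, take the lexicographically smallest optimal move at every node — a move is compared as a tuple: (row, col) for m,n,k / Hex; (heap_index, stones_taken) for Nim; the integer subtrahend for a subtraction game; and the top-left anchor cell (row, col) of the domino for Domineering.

ply 1, O at .X./O.O/.XX | (0,0)=-1→OX./O.O/.XX; (0,2)=-1→.XO/O.O/.XX; (1,1)=+1→.X./OOO/.XX*; (2,0)=-1→.X./O.O/OXX
ply 2: .X./OOO/.XX is terminal -1 (X); from .X./O.O/.XX depth 7

PV length from [.X./O.O/.XX]: 1 ply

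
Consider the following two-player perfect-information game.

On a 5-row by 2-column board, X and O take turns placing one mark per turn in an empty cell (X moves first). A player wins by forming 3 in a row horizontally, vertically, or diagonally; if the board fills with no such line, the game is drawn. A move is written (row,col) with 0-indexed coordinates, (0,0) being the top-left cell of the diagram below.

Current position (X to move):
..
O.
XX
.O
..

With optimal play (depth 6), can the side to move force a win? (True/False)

p1 X@[../O./XX/.O/..]: (0,0)[X./O./XX/.O/..]+0* (0,1)[.X/O./XX/.O/..]+0 (1,1)[../OX/XX/.O/..]+0 (3,0)[../O./XX/XO/..]+0 (4,0)[../O./XX/.O/X.]+0 (4,1)[../O./XX/.O/.X]+0
p2 O@[X./O./XX/.O/..]: (0,1)[XO/O./XX/.O/..]+0* (1,1)[X./OO/XX/.O/..]+0 (3,0)[X./O./XX/OO/..]+0 (4,0)[X./O./XX/.O/O.]+0 (4,1)[X./O./XX/.O/.O]+0
p3 X@[XO/O./XX/.O/..]: (1,1)[XO/OX/XX/.O/..]+0* (3,0)[XO/O./XX/XO/..]+0 (4,0)[XO/O./XX/.O/X.]+0 (4,1)[XO/O./XX/.O/.X]+0
p4 O@[XO/OX/XX/.O/..]: (3,0)[XO/OX/XX/OO/..]+0* (4,0)[XO/OX/XX/.O/O.]+0 (4,1)[XO/OX/XX/.O/.O]+0
p5 X@[XO/OX/XX/OO/..]: (4,0)[XO/OX/XX/OO/X.]+0* (4,1)[XO/OX/XX/OO/.X]+0
p6 O@[XO/OX/XX/OO/X.]: (4,1)[XO/OX/XX/OO/XO]+0*
p7 X@[XO/OX/XX/OO/XO] terminal +0; root [../O./XX/.O/..] d6

X winning at [../O./XX/.O/..]: False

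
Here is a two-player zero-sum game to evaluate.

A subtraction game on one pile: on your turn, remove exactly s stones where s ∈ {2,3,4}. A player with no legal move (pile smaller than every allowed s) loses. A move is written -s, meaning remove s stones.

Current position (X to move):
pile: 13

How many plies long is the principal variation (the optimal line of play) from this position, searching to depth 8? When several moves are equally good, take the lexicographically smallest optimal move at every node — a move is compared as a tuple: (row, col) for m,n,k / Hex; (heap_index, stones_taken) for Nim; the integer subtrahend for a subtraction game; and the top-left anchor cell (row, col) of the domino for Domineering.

ply 1, X at 13 | -2=-1→11*; -3=-1→10; -4=-1→9
ply 2, O at 11 | -2=-1→9; -3=-1→8; -4=+1→7*
ply 3, X at 7 | -2=-1→5*; -3=-1→4; -4=-1→3
ply 4, O at 5 | -2=-1→3; -3=-1→2; -4=+1→1*
ply 5: 1 is terminal -1 (X); from 13 depth 8

PV length from [13]: 4 plies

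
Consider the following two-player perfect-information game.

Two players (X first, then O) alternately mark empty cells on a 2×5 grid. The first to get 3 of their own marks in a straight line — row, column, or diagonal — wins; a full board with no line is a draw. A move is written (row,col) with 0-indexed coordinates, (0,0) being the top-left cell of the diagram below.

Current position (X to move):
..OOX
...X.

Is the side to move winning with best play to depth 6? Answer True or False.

X winning at [..OOX/...X.]: False

ply 1, X at ..OOX/...X. | (0,0)=-1→X.OOX/...X.; (0,1)=+0→.XOOX/...X.*; (1,0)=-1→..OOX/X..X.; (1,1)=-1→..OOX/.X.X.; (1,2)=-1→..OOX/..XX.; (1,4)=-1→..OOX/...XX
ply 2, O at .XOOX/...X. | (0,0)=-1→OXOOX/...X.; (1,0)=-1→.XOOX/O..X.; (1,1)=+0→.XOOX/.O.X.*; (1,2)=+0→.XOOX/..OX.; (1,4)=+0→.XOOX/...XO
ply 3, X at .XOOX/.O.X. | (0,0)=+0→XXOOX/.O.X.*; (1,0)=+0→.XOOX/XO.X.; (1,2)=+0→.XOOX/.OXX.; (1,4)=+0→.XOOX/.O.XX
ply 4, O at XXOOX/.O.X. | (1,0)=+0→XXOOX/OO.X.*; (1,2)=+0→XXOOX/.OOX.; (1,4)=+0→XXOOX/.O.XO
ply 5, X at XXOOX/OO.X. | (1,2)=+0→XXOOX/OOXX.*; (1,4)=-1→XXOOX/OO.XX
ply 6, O at XXOOX/OOXX. | (1,4)=+0→XXOOX/OOXXO*
ply 7: XXOOX/OOXXO is terminal +0 (X); from ..OOX/...X. depth 6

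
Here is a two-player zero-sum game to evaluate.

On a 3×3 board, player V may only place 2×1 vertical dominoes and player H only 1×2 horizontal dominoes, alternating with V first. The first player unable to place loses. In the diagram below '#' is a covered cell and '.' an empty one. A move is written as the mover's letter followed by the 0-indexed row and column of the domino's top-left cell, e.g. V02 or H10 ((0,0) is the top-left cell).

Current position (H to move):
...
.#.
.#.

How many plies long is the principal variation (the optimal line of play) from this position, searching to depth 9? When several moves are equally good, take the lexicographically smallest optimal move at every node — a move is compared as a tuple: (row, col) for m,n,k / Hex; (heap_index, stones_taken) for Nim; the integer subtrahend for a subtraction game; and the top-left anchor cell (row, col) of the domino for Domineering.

p1 H@[.../.#./.#.]: H00[##./.#./.#.]-1* H01[.##/.#./.#.]-1
p2 V@[##./.#./.#.]: V02[###/.##/.#.]+1* V10[##./##./##.]+1 V12[##./.##/.##]+1
p3 H@[###/.##/.#.] terminal -1; root [.../.#./.#.] d9

PV length from [.../.#./.#.]: 2 plies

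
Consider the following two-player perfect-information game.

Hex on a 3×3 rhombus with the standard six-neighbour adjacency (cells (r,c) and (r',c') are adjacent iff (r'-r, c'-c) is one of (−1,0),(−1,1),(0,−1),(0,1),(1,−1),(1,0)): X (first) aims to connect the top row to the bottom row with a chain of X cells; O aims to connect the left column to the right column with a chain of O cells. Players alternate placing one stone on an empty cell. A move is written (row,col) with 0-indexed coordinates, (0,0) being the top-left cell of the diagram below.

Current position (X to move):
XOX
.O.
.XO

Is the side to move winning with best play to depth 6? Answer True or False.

p1 X@[XOX/.O./.XO]: (1,0)[XOX/XO./.XO]+1* (1,2)[XOX/.OX/.XO]+1 (2,0)[XOX/.O./XXO]+1
p2 O@[XOX/XO./.XO]: (1,2)[XOX/XOO/.XO]-1* (2,0)[XOX/XO./OXO]-1
p3 X@[XOX/XOO/.XO]: (2,0)[XOX/XOO/XXO]+1*
p4 O@[XOX/XOO/XXO] terminal -1; root [XOX/.O./.XO] d6

X winning at [XOX/.O./.XO]: True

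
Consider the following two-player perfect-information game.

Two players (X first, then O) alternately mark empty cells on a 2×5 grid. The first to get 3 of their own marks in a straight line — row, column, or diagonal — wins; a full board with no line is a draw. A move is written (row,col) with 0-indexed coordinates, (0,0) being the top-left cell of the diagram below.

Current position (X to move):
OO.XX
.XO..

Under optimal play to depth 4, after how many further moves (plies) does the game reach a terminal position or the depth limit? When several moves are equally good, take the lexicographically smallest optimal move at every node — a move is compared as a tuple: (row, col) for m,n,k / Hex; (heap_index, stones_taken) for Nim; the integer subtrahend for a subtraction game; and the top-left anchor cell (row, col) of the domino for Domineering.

PV length from [OO.XX/.XO..]: 1 ply

ply 1, X at OO.XX/.XO.. | (0,2)=+1→OOXXX/.XO..*; (1,0)=-1→OO.XX/XXO..; (1,3)=-1→OO.XX/.XOX.; (1,4)=-1→OO.XX/.XO.X
ply 2: OOXXX/.XO.. is terminal -1 (O); from OO.XX/.XO.. depth 4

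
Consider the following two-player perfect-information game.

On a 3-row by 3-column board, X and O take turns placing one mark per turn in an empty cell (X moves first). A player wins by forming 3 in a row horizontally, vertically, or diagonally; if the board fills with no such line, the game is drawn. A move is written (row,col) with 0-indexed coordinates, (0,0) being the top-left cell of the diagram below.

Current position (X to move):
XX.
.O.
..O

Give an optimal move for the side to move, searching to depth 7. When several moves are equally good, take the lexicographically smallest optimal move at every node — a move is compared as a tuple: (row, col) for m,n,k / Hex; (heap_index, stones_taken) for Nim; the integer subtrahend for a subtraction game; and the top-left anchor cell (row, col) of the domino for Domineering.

X's best at [XX./.O./..O]: (0,2)

p1 X@[XX./.O./..O]: (0,2)[XXX/.O./..O]+1* (1,0)[XX./XO./..O]+1 (1,2)[XX./.OX/..O]+0 (2,0)[XX./.O./X.O]+1 (2,1)[XX./.O./.XO]-1
p2 O@[XXX/.O./..O] terminal -1; root [XX./.O./..O] d7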